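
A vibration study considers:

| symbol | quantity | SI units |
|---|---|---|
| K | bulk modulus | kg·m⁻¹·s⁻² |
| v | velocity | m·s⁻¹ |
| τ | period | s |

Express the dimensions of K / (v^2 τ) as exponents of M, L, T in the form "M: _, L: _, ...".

M: 1, L: -3, T: -1

Collect each base-dimension exponent across the product:
  M: (1) − 2·(0) − (0) = 1
  L: (-1) − 2·(1) − (0) = -3
  T: (-2) − 2·(-1) − (1) = -1
So the dimensions are [M L⁻³ T⁻¹].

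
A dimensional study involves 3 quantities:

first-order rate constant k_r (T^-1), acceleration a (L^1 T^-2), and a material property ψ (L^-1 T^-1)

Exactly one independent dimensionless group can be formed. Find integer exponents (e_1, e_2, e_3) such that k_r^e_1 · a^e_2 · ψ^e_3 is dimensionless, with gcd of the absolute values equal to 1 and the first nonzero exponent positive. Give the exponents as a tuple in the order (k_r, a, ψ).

L: e_1·(0) + e_2·(1) + e_3·(-1) = 0
T: e_1·(-1) + e_2·(-2) + e_3·(-1) = 0
Solving this homogeneous linear system for the smallest-integer solution (first nonzero entry positive) gives (3, -1, -1).

(3, -1, -1)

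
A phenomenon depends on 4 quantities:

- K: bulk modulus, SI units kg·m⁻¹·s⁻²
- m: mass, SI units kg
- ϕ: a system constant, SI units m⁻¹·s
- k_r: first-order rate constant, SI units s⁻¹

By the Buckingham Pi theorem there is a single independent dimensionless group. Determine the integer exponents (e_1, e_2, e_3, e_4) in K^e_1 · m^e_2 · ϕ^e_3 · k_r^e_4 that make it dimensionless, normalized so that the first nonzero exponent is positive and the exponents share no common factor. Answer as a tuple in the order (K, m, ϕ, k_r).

(1, -1, -1, -3)

M: e_1·(1) + e_2·(1) + e_3·(0) + e_4·(0) = 0
L: e_1·(-1) + e_2·(0) + e_3·(-1) + e_4·(0) = 0
T: e_1·(-2) + e_2·(0) + e_3·(1) + e_4·(-1) = 0
Solving this homogeneous linear system for the smallest-integer solution (first nonzero entry positive) gives (1, -1, -1, -3).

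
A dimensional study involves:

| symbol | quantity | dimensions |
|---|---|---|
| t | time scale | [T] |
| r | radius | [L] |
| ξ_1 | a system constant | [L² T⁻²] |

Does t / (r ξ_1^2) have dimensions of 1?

no

Sum the exponent of each base dimension across the product:
  L: [t]_L − [r]_L − 2·[ξ_1]_L = (0) − (1) − 2·(2) = -5
  T: [t]_T − [r]_T − 2·[ξ_1]_T = (1) − (0) − 2·(-2) = 5
Net dimensions [L⁻⁵ T⁵] ≠ [1] — not dimensionless.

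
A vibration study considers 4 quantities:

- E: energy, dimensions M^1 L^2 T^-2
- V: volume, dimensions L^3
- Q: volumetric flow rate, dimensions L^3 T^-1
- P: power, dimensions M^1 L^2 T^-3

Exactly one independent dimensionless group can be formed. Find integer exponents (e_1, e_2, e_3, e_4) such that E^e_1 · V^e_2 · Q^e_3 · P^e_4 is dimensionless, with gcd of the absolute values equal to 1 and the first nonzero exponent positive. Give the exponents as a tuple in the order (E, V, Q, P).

M: e_1·(1) + e_2·(0) + e_3·(0) + e_4·(1) = 0
L: e_1·(2) + e_2·(3) + e_3·(3) + e_4·(2) = 0
T: e_1·(-2) + e_2·(0) + e_3·(-1) + e_4·(-3) = 0
Solving this homogeneous linear system for the smallest-integer solution (first nonzero entry positive) gives (1, -1, 1, -1).

(1, -1, 1, -1)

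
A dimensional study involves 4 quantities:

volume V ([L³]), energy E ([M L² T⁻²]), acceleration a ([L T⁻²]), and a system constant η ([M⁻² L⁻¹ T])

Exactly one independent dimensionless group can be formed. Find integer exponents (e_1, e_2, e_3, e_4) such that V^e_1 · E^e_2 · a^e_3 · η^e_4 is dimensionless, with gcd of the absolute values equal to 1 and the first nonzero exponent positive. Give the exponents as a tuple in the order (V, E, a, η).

M: e_1·(0) + e_2·(1) + e_3·(0) + e_4·(-2) = 0
L: e_1·(3) + e_2·(2) + e_3·(1) + e_4·(-1) = 0
T: e_1·(0) + e_2·(-2) + e_3·(-2) + e_4·(1) = 0
Solving this homogeneous linear system for the smallest-integer solution (first nonzero entry positive) gives (1, -4, 3, -2).

(1, -4, 3, -2)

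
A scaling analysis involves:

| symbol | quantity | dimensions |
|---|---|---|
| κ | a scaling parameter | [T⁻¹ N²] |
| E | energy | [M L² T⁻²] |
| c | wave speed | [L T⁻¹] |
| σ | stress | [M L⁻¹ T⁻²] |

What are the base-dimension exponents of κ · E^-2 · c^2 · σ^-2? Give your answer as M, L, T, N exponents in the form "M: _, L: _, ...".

M: -4, L: 0, T: 5, N: 2

Collect each base-dimension exponent across the product:
  M: (0) − 2·(1) + 2·(0) − 2·(1) = -4
  L: (0) − 2·(2) + 2·(1) − 2·(-1) = 0
  T: (-1) − 2·(-2) + 2·(-1) − 2·(-2) = 5
  N: (2) − 2·(0) + 2·(0) − 2·(0) = 2
So the dimensions are [M⁻⁴ T⁵ N²].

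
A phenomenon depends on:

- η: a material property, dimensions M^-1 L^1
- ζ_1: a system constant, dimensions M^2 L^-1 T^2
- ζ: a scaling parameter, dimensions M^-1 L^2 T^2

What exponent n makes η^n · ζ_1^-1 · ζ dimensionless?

Balance the M exponent: (-1)·n from η, plus −(2) + (-1) = -3 from the rest, must sum to zero.
−n − 3 = 0, so n = -3.

-3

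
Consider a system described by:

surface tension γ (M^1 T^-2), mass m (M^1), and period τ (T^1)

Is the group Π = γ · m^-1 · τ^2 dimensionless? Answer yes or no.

Sum the exponent of each base dimension across the product:
  M: [γ]_M − [m]_M + 2·[τ]_M = (1) − (1) + 2·(0) = 0
  L: [γ]_L − [m]_L + 2·[τ]_L = (0) − (0) + 2·(0) = 0
  T: [γ]_T − [m]_T + 2·[τ]_T = (-2) − (0) + 2·(1) = 0
All base exponents vanish — dimensionless.

yes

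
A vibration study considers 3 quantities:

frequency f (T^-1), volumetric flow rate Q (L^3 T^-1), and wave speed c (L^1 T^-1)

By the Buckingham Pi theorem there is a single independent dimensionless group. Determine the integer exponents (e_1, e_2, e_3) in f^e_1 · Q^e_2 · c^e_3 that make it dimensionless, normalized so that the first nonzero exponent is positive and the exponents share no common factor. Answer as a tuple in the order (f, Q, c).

L: e_1·(0) + e_2·(3) + e_3·(1) = 0
T: e_1·(-1) + e_2·(-1) + e_3·(-1) = 0
Solving this homogeneous linear system for the smallest-integer solution (first nonzero entry positive) gives (2, 1, -3).

(2, 1, -3)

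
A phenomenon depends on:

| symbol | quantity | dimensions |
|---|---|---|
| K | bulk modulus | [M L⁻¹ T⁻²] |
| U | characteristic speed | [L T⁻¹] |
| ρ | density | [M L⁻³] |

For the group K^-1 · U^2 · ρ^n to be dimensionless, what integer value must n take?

1

Balance the M exponent: (1)·n from ρ, plus −(1) + 2·(0) = -1 from the rest, must sum to zero.
n − 1 = 0, so n = 1.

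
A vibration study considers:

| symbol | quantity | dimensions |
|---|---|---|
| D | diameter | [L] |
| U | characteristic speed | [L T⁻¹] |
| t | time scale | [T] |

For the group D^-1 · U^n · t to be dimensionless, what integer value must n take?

1

Balance the L exponent: (1)·n from U, plus −(1) + (0) = -1 from the rest, must sum to zero.
n − 1 = 0, so n = 1.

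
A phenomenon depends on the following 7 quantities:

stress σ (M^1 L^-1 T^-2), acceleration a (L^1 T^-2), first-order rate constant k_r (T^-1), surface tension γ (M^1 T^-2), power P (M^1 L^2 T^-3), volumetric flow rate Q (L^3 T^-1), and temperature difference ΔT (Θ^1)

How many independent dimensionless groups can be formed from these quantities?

There are 7 variables and 4 base dimensions (M, L, T, Θ).
The dimension matrix has rank 4.
Independent dimensionless groups: 7 − 4 = 3.

3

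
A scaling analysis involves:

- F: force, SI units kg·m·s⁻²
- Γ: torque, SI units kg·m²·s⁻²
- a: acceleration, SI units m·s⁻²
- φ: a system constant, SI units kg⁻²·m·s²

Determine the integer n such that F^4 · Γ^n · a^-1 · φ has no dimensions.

-2

Balance the M exponent: (1)·n from Γ, plus 4·(1) − (0) + (-2) = 2 from the rest, must sum to zero.
n + 2 = 0, so n = -2.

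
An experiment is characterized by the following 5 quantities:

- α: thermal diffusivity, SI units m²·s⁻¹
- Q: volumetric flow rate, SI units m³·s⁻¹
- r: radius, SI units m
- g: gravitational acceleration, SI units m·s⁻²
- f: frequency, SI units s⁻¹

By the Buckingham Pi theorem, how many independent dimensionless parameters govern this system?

3

There are 5 variables and 2 base dimensions (L, T).
The dimension matrix has rank 2.
Independent dimensionless groups: 5 − 2 = 3.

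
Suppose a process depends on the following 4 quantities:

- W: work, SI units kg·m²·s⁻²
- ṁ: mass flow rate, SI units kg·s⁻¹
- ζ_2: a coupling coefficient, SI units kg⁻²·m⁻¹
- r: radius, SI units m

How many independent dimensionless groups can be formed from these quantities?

There are 4 variables and 3 base dimensions (M, L, T).
The dimension matrix has rank 3.
Independent dimensionless groups: 4 − 3 = 1.

1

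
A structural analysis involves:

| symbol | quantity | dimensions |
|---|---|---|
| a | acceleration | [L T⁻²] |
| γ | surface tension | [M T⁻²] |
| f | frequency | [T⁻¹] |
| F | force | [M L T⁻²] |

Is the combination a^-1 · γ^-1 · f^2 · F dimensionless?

Sum the exponent of each base dimension across the product:
  M: −[a]_M − [γ]_M + 2·[f]_M + [F]_M = −(0) − (1) + 2·(0) + (1) = 0
  L: −[a]_L − [γ]_L + 2·[f]_L + [F]_L = −(1) − (0) + 2·(0) + (1) = 0
  T: −[a]_T − [γ]_T + 2·[f]_T + [F]_T = −(-2) − (-2) + 2·(-1) + (-2) = 0
All base exponents vanish — dimensionless.

yes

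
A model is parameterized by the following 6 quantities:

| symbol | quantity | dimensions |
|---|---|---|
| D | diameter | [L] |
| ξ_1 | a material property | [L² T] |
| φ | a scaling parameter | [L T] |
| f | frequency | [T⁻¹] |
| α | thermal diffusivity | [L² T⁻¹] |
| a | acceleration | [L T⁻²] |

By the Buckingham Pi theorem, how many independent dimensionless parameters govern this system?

4

There are 6 variables and 2 base dimensions (L, T).
The dimension matrix has rank 2.
Independent dimensionless groups: 6 − 2 = 4.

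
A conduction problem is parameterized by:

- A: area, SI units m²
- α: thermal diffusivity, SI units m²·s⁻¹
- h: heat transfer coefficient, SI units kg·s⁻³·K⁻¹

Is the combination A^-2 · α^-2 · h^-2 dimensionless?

Sum the exponent of each base dimension across the product:
  M: −2·[A]_M − 2·[α]_M − 2·[h]_M = −2·(0) − 2·(0) − 2·(1) = -2
  L: −2·[A]_L − 2·[α]_L − 2·[h]_L = −2·(2) − 2·(2) − 2·(0) = -8
  T: −2·[A]_T − 2·[α]_T − 2·[h]_T = −2·(0) − 2·(-1) − 2·(-3) = 8
  Θ: −2·[A]_Θ − 2·[α]_Θ − 2·[h]_Θ = −2·(0) − 2·(0) − 2·(-1) = 2
Net dimensions [M⁻² L⁻⁸ T⁸ Θ²] ≠ [1] — not dimensionless.

no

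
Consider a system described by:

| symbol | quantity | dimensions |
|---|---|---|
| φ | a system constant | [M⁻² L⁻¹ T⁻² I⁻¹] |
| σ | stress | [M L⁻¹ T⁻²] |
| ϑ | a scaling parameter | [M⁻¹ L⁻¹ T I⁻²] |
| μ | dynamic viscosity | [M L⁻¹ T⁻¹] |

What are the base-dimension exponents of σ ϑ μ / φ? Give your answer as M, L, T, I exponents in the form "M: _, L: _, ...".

M: 3, L: -2, T: 0, I: -1

Collect each base-dimension exponent across the product:
  M: −(-2) + (1) + (-1) + (1) = 3
  L: −(-1) + (-1) + (-1) + (-1) = -2
  T: −(-2) + (-2) + (1) + (-1) = 0
  I: −(-1) + (0) + (-2) + (0) = -1
So the dimensions are [M³ L⁻² I⁻¹].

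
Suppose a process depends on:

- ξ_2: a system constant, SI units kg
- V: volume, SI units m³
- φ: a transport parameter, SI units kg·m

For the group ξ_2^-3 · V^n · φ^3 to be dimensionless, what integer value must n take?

Balance the L exponent: (3)·n from V, plus −3·(0) + 3·(1) = 3 from the rest, must sum to zero.
3n + 3 = 0, so n = -1.

-1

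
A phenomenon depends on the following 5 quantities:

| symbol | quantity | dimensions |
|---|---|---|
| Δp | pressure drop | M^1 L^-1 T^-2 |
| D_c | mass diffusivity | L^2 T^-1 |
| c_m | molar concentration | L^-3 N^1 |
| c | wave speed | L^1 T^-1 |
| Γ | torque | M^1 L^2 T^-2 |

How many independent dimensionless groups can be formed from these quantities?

There are 5 variables and 4 base dimensions (M, L, T, N).
The dimension matrix has rank 4.
Independent dimensionless groups: 5 − 4 = 1.

1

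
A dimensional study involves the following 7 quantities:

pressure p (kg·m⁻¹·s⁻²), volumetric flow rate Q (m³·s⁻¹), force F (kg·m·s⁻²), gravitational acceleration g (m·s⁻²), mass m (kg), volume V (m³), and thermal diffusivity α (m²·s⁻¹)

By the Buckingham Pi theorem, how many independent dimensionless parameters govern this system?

There are 7 variables and 3 base dimensions (M, L, T).
The dimension matrix has rank 3.
Independent dimensionless groups: 7 − 3 = 4.

4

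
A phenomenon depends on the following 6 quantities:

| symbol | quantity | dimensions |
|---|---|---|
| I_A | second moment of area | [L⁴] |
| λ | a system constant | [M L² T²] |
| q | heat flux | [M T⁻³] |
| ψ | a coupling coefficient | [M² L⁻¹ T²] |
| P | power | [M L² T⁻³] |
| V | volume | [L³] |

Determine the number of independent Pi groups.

There are 6 variables and 3 base dimensions (M, L, T).
The dimension matrix has rank 3.
Independent dimensionless groups: 6 − 3 = 3.

3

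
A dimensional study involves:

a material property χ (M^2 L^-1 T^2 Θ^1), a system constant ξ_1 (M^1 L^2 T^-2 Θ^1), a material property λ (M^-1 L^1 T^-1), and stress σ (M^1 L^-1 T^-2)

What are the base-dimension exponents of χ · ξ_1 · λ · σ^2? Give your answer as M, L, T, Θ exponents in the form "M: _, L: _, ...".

M: 4, L: 0, T: -5, Θ: 2

Collect each base-dimension exponent across the product:
  M: (2) + (1) + (-1) + 2·(1) = 4
  L: (-1) + (2) + (1) + 2·(-1) = 0
  T: (2) + (-2) + (-1) + 2·(-2) = -5
  Θ: (1) + (1) + (0) + 2·(0) = 2
So the dimensions are [M⁴ T⁻⁵ Θ²].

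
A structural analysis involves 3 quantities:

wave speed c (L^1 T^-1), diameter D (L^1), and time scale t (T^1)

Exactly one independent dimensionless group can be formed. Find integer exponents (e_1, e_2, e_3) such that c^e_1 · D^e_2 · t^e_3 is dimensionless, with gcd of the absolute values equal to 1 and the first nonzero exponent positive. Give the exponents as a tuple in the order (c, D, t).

L: e_1·(1) + e_2·(1) + e_3·(0) = 0
T: e_1·(-1) + e_2·(0) + e_3·(1) = 0
Solving this homogeneous linear system for the smallest-integer solution (first nonzero entry positive) gives (1, -1, 1).

(1, -1, 1)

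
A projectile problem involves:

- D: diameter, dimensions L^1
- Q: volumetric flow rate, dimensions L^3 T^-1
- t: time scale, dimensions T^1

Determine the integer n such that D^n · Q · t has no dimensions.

-3

Balance the L exponent: (1)·n from D, plus (3) + (0) = 3 from the rest, must sum to zero.
n + 3 = 0, so n = -3.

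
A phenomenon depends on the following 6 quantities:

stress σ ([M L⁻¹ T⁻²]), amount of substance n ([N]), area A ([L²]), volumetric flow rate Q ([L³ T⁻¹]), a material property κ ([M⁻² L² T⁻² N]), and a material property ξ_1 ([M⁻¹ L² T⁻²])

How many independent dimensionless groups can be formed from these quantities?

There are 6 variables and 4 base dimensions (M, L, T, N).
The dimension matrix has rank 4.
Independent dimensionless groups: 6 − 4 = 2.

2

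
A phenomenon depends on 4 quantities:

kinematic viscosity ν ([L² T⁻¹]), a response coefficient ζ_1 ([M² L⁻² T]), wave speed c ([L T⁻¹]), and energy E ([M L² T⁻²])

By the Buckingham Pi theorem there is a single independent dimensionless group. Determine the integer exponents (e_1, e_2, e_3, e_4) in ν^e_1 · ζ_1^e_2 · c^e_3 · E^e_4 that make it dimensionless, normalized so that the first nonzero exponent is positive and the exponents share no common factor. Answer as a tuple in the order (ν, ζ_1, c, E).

(1, 1, 4, -2)

M: e_1·(0) + e_2·(2) + e_3·(0) + e_4·(1) = 0
L: e_1·(2) + e_2·(-2) + e_3·(1) + e_4·(2) = 0
T: e_1·(-1) + e_2·(1) + e_3·(-1) + e_4·(-2) = 0
Solving this homogeneous linear system for the smallest-integer solution (first nonzero entry positive) gives (1, 1, 4, -2).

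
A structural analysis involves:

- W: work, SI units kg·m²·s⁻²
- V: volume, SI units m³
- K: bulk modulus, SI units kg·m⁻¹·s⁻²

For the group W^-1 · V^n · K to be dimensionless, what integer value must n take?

1

Balance the L exponent: (3)·n from V, plus −(2) + (-1) = -3 from the rest, must sum to zero.
3n − 3 = 0, so n = 1.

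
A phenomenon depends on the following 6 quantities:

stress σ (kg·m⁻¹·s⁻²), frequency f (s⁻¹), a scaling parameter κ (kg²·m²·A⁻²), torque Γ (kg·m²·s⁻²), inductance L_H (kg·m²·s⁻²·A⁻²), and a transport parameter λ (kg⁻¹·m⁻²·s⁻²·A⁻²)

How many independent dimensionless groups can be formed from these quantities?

There are 6 variables and 4 base dimensions (M, L, T, I).
The dimension matrix has rank 4.
Independent dimensionless groups: 6 − 4 = 2.

2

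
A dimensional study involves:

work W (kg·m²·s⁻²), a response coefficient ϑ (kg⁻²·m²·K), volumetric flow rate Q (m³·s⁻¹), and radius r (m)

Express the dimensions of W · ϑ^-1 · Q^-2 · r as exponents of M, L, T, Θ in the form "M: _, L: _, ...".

Collect each base-dimension exponent across the product:
  M: (1) − (-2) − 2·(0) + (0) = 3
  L: (2) − (2) − 2·(3) + (1) = -5
  T: (-2) − (0) − 2·(-1) + (0) = 0
  Θ: (0) − (1) − 2·(0) + (0) = -1
So the dimensions are [M³ L⁻⁵ Θ⁻¹].

M: 3, L: -5, T: 0, Θ: -1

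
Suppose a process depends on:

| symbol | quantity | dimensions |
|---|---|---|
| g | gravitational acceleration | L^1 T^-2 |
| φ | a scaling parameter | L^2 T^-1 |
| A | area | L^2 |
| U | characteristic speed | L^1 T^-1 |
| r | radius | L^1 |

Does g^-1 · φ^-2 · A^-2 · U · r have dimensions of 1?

no

Sum the exponent of each base dimension across the product:
  L: −[g]_L − 2·[φ]_L − 2·[A]_L + [U]_L + [r]_L = −(1) − 2·(2) − 2·(2) + (1) + (1) = -7
  T: −[g]_T − 2·[φ]_T − 2·[A]_T + [U]_T + [r]_T = −(-2) − 2·(-1) − 2·(0) + (-1) + (0) = 3
Net dimensions [L⁻⁷ T³] ≠ [1] — not dimensionless.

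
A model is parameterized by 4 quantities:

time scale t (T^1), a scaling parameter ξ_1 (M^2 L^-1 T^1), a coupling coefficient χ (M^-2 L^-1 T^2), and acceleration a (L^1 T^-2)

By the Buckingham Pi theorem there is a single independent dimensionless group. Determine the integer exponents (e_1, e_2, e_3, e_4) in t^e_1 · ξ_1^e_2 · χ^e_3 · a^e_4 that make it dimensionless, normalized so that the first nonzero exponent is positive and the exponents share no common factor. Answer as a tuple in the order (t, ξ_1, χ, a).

M: e_1·(0) + e_2·(2) + e_3·(-2) + e_4·(0) = 0
L: e_1·(0) + e_2·(-1) + e_3·(-1) + e_4·(1) = 0
T: e_1·(1) + e_2·(1) + e_3·(2) + e_4·(-2) = 0
Solving this homogeneous linear system for the smallest-integer solution (first nonzero entry positive) gives (1, 1, 1, 2).

(1, 1, 1, 2)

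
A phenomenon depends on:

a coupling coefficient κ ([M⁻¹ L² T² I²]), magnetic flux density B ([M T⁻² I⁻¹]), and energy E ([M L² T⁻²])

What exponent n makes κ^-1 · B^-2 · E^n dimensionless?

Balance the M exponent: (1)·n from E, plus −(-1) − 2·(1) = -1 from the rest, must sum to zero.
n − 1 = 0, so n = 1.

1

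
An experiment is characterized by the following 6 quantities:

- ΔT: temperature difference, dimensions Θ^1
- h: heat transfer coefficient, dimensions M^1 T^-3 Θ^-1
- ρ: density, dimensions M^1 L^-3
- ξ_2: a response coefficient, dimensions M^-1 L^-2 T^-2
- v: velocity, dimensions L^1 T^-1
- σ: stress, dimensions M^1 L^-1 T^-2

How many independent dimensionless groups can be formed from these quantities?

2

There are 6 variables and 4 base dimensions (M, L, T, Θ).
The dimension matrix has rank 4.
Independent dimensionless groups: 6 − 4 = 2.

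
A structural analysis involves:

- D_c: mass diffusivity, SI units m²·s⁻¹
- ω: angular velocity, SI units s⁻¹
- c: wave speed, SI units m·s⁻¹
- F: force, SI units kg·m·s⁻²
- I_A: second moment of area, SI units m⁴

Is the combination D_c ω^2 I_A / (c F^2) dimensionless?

Sum the exponent of each base dimension across the product:
  M: [D_c]_M + 2·[ω]_M − [c]_M − 2·[F]_M + [I_A]_M = (0) + 2·(0) − (0) − 2·(1) + (0) = -2
  L: [D_c]_L + 2·[ω]_L − [c]_L − 2·[F]_L + [I_A]_L = (2) + 2·(0) − (1) − 2·(1) + (4) = 3
  T: [D_c]_T + 2·[ω]_T − [c]_T − 2·[F]_T + [I_A]_T = (-1) + 2·(-1) − (-1) − 2·(-2) + (0) = 2
Net dimensions [M⁻² L³ T²] ≠ [1] — not dimensionless.

no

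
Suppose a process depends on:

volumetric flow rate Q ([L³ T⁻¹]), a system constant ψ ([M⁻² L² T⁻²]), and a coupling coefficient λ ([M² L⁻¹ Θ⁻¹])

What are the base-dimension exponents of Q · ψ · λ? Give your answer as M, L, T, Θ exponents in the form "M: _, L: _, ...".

Collect each base-dimension exponent across the product:
  M: (0) + (-2) + (2) = 0
  L: (3) + (2) + (-1) = 4
  T: (-1) + (-2) + (0) = -3
  Θ: (0) + (0) + (-1) = -1
So the dimensions are [L⁴ T⁻³ Θ⁻¹].

M: 0, L: 4, T: -3, Θ: -1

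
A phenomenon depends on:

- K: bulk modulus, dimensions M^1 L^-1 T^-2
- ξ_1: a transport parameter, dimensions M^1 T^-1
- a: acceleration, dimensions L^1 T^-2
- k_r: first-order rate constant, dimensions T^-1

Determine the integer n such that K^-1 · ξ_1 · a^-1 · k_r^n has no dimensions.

3

Balance the T exponent: (-1)·n from k_r, plus −(-2) + (-1) − (-2) = 3 from the rest, must sum to zero.
−n + 3 = 0, so n = 3.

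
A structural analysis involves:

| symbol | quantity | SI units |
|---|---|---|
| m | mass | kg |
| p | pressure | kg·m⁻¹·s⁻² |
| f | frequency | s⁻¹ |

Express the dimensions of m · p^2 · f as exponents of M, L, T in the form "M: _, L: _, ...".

M: 3, L: -2, T: -5

Collect each base-dimension exponent across the product:
  M: (1) + 2·(1) + (0) = 3
  L: (0) + 2·(-1) + (0) = -2
  T: (0) + 2·(-2) + (-1) = -5
So the dimensions are [M³ L⁻² T⁻⁵].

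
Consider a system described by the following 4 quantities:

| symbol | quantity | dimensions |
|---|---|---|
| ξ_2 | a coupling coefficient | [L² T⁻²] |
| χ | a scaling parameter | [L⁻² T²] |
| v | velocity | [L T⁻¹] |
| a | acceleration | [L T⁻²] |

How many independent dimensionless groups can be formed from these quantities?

There are 4 variables and 2 base dimensions (L, T).
The dimension matrix has rank 2.
Independent dimensionless groups: 4 − 2 = 2.

2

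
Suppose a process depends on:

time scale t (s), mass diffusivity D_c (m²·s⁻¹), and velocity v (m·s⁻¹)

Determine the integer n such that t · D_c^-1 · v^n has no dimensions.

Balance the L exponent: (1)·n from v, plus (0) − (2) = -2 from the rest, must sum to zero.
n − 2 = 0, so n = 2.

2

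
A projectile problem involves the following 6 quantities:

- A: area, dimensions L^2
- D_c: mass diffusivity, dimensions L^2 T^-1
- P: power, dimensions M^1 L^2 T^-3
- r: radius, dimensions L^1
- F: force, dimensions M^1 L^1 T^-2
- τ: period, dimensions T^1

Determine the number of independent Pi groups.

3

There are 6 variables and 3 base dimensions (M, L, T).
The dimension matrix has rank 3.
Independent dimensionless groups: 6 − 3 = 3.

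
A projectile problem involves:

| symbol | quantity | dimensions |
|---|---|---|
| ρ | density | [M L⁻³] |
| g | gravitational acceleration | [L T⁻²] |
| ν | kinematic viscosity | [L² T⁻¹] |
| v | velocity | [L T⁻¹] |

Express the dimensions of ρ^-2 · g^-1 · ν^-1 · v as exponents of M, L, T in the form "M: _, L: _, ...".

Collect each base-dimension exponent across the product:
  M: −2·(1) − (0) − (0) + (0) = -2
  L: −2·(-3) − (1) − (2) + (1) = 4
  T: −2·(0) − (-2) − (-1) + (-1) = 2
So the dimensions are [M⁻² L⁴ T²].

M: -2, L: 4, T: 2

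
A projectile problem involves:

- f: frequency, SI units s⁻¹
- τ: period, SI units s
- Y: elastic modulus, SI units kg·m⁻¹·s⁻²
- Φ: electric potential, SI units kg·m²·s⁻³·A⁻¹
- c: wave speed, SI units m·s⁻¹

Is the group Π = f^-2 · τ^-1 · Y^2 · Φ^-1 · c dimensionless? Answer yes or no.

Sum the exponent of each base dimension across the product:
  M: −2·[f]_M − [τ]_M + 2·[Y]_M − [Φ]_M + [c]_M = −2·(0) − (0) + 2·(1) − (1) + (0) = 1
  L: −2·[f]_L − [τ]_L + 2·[Y]_L − [Φ]_L + [c]_L = −2·(0) − (0) + 2·(-1) − (2) + (1) = -3
  T: −2·[f]_T − [τ]_T + 2·[Y]_T − [Φ]_T + [c]_T = −2·(-1) − (1) + 2·(-2) − (-3) + (-1) = -1
  I: −2·[f]_I − [τ]_I + 2·[Y]_I − [Φ]_I + [c]_I = −2·(0) − (0) + 2·(0) − (-1) + (0) = 1
Net dimensions [M L⁻³ T⁻¹ I] ≠ [1] — not dimensionless.

no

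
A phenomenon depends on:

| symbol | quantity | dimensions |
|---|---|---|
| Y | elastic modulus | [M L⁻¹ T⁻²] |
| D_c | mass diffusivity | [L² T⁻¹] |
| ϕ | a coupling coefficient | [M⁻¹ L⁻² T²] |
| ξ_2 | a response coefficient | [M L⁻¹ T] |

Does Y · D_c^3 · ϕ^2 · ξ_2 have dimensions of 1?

Sum the exponent of each base dimension across the product:
  M: [Y]_M + 3·[D_c]_M + 2·[ϕ]_M + [ξ_2]_M = (1) + 3·(0) + 2·(-1) + (1) = 0
  L: [Y]_L + 3·[D_c]_L + 2·[ϕ]_L + [ξ_2]_L = (-1) + 3·(2) + 2·(-2) + (-1) = 0
  T: [Y]_T + 3·[D_c]_T + 2·[ϕ]_T + [ξ_2]_T = (-2) + 3·(-1) + 2·(2) + (1) = 0
All base exponents vanish — dimensionless.

yes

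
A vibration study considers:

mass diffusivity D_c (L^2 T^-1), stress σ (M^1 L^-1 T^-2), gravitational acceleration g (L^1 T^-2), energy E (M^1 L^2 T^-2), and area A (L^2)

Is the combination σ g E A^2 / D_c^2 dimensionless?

Sum the exponent of each base dimension across the product:
  M: −2·[D_c]_M + [σ]_M + [g]_M + [E]_M + 2·[A]_M = −2·(0) + (1) + (0) + (1) + 2·(0) = 2
  L: −2·[D_c]_L + [σ]_L + [g]_L + [E]_L + 2·[A]_L = −2·(2) + (-1) + (1) + (2) + 2·(2) = 2
  T: −2·[D_c]_T + [σ]_T + [g]_T + [E]_T + 2·[A]_T = −2·(-1) + (-2) + (-2) + (-2) + 2·(0) = -4
Net dimensions [M² L² T⁻⁴] ≠ [1] — not dimensionless.

no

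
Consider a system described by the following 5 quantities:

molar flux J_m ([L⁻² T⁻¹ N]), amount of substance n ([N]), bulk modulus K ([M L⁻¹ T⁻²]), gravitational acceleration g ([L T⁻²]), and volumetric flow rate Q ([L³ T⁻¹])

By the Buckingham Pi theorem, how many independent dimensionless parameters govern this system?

1

There are 5 variables and 4 base dimensions (M, L, T, N).
The dimension matrix has rank 4.
Independent dimensionless groups: 5 − 4 = 1.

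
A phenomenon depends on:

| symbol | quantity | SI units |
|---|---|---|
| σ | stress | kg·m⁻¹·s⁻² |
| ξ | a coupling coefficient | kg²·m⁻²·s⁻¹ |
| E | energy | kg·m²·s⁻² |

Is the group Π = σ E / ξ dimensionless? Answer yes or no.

Sum the exponent of each base dimension across the product:
  M: [σ]_M − [ξ]_M + [E]_M = (1) − (2) + (1) = 0
  L: [σ]_L − [ξ]_L + [E]_L = (-1) − (-2) + (2) = 3
  T: [σ]_T − [ξ]_T + [E]_T = (-2) − (-1) + (-2) = -3
Net dimensions [L³ T⁻³] ≠ [1] — not dimensionless.

no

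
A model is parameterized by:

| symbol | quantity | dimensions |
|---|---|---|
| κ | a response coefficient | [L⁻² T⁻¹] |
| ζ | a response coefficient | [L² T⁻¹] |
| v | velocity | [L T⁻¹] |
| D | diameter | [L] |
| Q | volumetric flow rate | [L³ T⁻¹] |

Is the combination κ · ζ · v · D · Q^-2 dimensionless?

no

Sum the exponent of each base dimension across the product:
  L: [κ]_L + [ζ]_L + [v]_L + [D]_L − 2·[Q]_L = (-2) + (2) + (1) + (1) − 2·(3) = -4
  T: [κ]_T + [ζ]_T + [v]_T + [D]_T − 2·[Q]_T = (-1) + (-1) + (-1) + (0) − 2·(-1) = -1
Net dimensions [L⁻⁴ T⁻¹] ≠ [1] — not dimensionless.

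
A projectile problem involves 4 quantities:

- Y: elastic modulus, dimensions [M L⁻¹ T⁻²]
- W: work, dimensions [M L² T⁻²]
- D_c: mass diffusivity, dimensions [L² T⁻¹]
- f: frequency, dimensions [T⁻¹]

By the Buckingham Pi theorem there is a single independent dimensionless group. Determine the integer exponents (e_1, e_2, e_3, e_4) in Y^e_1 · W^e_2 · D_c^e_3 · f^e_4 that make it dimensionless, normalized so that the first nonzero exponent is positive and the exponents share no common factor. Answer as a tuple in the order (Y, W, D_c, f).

(2, -2, 3, -3)

M: e_1·(1) + e_2·(1) + e_3·(0) + e_4·(0) = 0
L: e_1·(-1) + e_2·(2) + e_3·(2) + e_4·(0) = 0
T: e_1·(-2) + e_2·(-2) + e_3·(-1) + e_4·(-1) = 0
Solving this homogeneous linear system for the smallest-integer solution (first nonzero entry positive) gives (2, -2, 3, -3).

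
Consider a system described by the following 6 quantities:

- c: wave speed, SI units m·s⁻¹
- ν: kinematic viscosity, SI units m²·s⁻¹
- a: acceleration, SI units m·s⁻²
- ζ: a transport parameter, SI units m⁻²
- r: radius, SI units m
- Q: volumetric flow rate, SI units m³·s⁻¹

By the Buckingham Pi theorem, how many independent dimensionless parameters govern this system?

There are 6 variables and 2 base dimensions (L, T).
The dimension matrix has rank 2.
Independent dimensionless groups: 6 − 2 = 4.

4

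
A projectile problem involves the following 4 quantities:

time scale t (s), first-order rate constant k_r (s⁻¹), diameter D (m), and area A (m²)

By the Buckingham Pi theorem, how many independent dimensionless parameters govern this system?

2

There are 4 variables and 2 base dimensions (L, T).
The dimension matrix has rank 2.
Independent dimensionless groups: 4 − 2 = 2.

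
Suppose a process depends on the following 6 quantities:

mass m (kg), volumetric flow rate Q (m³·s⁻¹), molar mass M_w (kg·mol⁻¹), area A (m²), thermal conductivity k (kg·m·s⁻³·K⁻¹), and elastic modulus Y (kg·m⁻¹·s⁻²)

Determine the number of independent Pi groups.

There are 6 variables and 5 base dimensions (M, L, T, Θ, N).
The dimension matrix has rank 5.
Independent dimensionless groups: 6 − 5 = 1.

1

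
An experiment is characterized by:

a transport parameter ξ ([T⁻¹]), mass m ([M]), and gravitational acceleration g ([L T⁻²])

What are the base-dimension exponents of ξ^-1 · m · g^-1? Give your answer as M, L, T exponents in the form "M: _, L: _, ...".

M: 1, L: -1, T: 3

Collect each base-dimension exponent across the product:
  M: −(0) + (1) − (0) = 1
  L: −(0) + (0) − (1) = -1
  T: −(-1) + (0) − (-2) = 3
So the dimensions are [M L⁻¹ T³].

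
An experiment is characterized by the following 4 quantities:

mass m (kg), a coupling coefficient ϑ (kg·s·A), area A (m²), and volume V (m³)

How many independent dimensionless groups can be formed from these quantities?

1

There are 4 variables and 4 base dimensions (M, L, T, I).
The dimension matrix has rank 3 (less than 4: the dimension vectors are linearly dependent).
Independent dimensionless groups: 4 − 3 = 1.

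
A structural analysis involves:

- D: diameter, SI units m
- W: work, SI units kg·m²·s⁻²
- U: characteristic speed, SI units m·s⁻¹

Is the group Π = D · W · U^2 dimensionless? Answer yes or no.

Sum the exponent of each base dimension across the product:
  M: [D]_M + [W]_M + 2·[U]_M = (0) + (1) + 2·(0) = 1
  L: [D]_L + [W]_L + 2·[U]_L = (1) + (2) + 2·(1) = 5
  T: [D]_T + [W]_T + 2·[U]_T = (0) + (-2) + 2·(-1) = -4
Net dimensions [M L⁵ T⁻⁴] ≠ [1] — not dimensionless.

no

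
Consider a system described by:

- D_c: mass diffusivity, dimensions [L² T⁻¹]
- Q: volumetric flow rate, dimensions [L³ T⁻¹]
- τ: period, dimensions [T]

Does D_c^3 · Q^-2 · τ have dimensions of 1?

yes

Sum the exponent of each base dimension across the product:
  L: 3·[D_c]_L − 2·[Q]_L + [τ]_L = 3·(2) − 2·(3) + (0) = 0
  T: 3·[D_c]_T − 2·[Q]_T + [τ]_T = 3·(-1) − 2·(-1) + (1) = 0
All base exponents vanish — dimensionless.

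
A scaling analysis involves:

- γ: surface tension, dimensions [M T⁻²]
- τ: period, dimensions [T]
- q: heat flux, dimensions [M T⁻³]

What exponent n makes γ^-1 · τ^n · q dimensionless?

Balance the T exponent: (1)·n from τ, plus −(-2) + (-3) = -1 from the rest, must sum to zero.
n − 1 = 0, so n = 1.

1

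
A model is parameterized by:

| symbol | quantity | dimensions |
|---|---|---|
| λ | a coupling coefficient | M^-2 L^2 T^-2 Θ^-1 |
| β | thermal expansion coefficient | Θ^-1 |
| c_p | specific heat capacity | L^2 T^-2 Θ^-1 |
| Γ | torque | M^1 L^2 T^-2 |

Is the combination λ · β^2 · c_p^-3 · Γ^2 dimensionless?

Sum the exponent of each base dimension across the product:
  M: [λ]_M + 2·[β]_M − 3·[c_p]_M + 2·[Γ]_M = (-2) + 2·(0) − 3·(0) + 2·(1) = 0
  L: [λ]_L + 2·[β]_L − 3·[c_p]_L + 2·[Γ]_L = (2) + 2·(0) − 3·(2) + 2·(2) = 0
  T: [λ]_T + 2·[β]_T − 3·[c_p]_T + 2·[Γ]_T = (-2) + 2·(0) − 3·(-2) + 2·(-2) = 0
  Θ: [λ]_Θ + 2·[β]_Θ − 3·[c_p]_Θ + 2·[Γ]_Θ = (-1) + 2·(-1) − 3·(-1) + 2·(0) = 0
All base exponents vanish — dimensionless.

yes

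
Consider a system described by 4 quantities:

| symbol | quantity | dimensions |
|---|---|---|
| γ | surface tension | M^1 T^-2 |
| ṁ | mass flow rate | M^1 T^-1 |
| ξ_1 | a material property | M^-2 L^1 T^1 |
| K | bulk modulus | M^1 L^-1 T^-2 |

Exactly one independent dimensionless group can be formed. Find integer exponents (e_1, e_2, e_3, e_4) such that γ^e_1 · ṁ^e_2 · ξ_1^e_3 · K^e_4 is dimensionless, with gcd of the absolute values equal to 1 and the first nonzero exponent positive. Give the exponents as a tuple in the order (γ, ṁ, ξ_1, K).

(2, -3, -1, -1)

M: e_1·(1) + e_2·(1) + e_3·(-2) + e_4·(1) = 0
L: e_1·(0) + e_2·(0) + e_3·(1) + e_4·(-1) = 0
T: e_1·(-2) + e_2·(-1) + e_3·(1) + e_4·(-2) = 0
Solving this homogeneous linear system for the smallest-integer solution (first nonzero entry positive) gives (2, -3, -1, -1).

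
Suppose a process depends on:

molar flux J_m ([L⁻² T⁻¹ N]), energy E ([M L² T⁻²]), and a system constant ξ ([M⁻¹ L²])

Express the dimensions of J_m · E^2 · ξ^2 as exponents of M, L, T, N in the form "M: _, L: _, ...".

Collect each base-dimension exponent across the product:
  M: (0) + 2·(1) + 2·(-1) = 0
  L: (-2) + 2·(2) + 2·(2) = 6
  T: (-1) + 2·(-2) + 2·(0) = -5
  N: (1) + 2·(0) + 2·(0) = 1
So the dimensions are [L⁶ T⁻⁵ N].

M: 0, L: 6, T: -5, N: 1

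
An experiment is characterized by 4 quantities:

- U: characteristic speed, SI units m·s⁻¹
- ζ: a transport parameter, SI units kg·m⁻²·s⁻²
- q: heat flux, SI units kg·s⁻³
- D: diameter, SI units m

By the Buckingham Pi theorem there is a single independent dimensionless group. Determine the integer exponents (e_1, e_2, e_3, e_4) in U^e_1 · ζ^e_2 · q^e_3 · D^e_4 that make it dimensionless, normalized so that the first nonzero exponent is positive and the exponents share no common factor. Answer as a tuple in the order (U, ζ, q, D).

(1, 1, -1, 1)

M: e_1·(0) + e_2·(1) + e_3·(1) + e_4·(0) = 0
L: e_1·(1) + e_2·(-2) + e_3·(0) + e_4·(1) = 0
T: e_1·(-1) + e_2·(-2) + e_3·(-3) + e_4·(0) = 0
Solving this homogeneous linear system for the smallest-integer solution (first nonzero entry positive) gives (1, 1, -1, 1).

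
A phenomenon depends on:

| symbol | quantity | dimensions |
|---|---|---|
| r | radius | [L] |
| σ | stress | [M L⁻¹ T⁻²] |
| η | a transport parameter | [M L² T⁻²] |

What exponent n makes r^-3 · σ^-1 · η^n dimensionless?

Balance the M exponent: (1)·n from η, plus −3·(0) − (1) = -1 from the rest, must sum to zero.
n − 1 = 0, so n = 1.

1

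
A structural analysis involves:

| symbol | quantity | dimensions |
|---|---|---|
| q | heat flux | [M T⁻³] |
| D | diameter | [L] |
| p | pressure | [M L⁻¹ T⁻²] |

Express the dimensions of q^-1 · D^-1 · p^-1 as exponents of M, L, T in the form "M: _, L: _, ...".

M: -2, L: 0, T: 5

Collect each base-dimension exponent across the product:
  M: −(1) − (0) − (1) = -2
  L: −(0) − (1) − (-1) = 0
  T: −(-3) − (0) − (-2) = 5
So the dimensions are [M⁻² T⁵].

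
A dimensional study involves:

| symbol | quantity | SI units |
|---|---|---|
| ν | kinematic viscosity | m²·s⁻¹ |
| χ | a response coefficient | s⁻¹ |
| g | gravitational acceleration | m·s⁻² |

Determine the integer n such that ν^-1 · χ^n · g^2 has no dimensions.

-3

Balance the T exponent: (-1)·n from χ, plus −(-1) + 2·(-2) = -3 from the rest, must sum to zero.
−n − 3 = 0, so n = -3.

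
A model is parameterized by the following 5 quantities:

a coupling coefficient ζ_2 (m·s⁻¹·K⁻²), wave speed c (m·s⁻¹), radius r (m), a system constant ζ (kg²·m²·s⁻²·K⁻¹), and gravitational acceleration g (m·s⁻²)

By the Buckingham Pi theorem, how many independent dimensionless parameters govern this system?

There are 5 variables and 4 base dimensions (M, L, T, Θ).
The dimension matrix has rank 4.
Independent dimensionless groups: 5 − 4 = 1.

1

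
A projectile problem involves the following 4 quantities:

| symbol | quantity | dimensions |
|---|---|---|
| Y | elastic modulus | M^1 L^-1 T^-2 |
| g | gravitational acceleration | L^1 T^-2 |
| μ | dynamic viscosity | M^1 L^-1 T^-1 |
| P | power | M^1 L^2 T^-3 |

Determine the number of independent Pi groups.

There are 4 variables and 3 base dimensions (M, L, T).
The dimension matrix has rank 3.
Independent dimensionless groups: 4 − 3 = 1.

1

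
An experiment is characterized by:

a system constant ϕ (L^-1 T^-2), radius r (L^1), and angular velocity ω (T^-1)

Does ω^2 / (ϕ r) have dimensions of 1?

Sum the exponent of each base dimension across the product:
  L: −[ϕ]_L − [r]_L + 2·[ω]_L = −(-1) − (1) + 2·(0) = 0
  T: −[ϕ]_T − [r]_T + 2·[ω]_T = −(-2) − (0) + 2·(-1) = 0
All base exponents vanish — dimensionless.

yes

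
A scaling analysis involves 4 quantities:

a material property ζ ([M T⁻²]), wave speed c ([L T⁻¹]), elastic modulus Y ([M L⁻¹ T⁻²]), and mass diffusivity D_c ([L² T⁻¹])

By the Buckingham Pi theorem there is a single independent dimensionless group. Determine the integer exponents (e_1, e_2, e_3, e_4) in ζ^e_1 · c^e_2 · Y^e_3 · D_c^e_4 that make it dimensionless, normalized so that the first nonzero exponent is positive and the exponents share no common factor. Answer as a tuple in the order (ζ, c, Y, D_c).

(1, 1, -1, -1)

M: e_1·(1) + e_2·(0) + e_3·(1) + e_4·(0) = 0
L: e_1·(0) + e_2·(1) + e_3·(-1) + e_4·(2) = 0
T: e_1·(-2) + e_2·(-1) + e_3·(-2) + e_4·(-1) = 0
Solving this homogeneous linear system for the smallest-integer solution (first nonzero entry positive) gives (1, 1, -1, -1).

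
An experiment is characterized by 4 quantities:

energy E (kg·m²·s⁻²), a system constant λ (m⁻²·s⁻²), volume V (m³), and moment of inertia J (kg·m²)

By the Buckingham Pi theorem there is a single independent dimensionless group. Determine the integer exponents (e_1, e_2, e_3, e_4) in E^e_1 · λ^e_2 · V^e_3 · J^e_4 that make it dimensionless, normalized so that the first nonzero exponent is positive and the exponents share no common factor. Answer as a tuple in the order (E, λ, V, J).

(3, -3, -2, -3)

M: e_1·(1) + e_2·(0) + e_3·(0) + e_4·(1) = 0
L: e_1·(2) + e_2·(-2) + e_3·(3) + e_4·(2) = 0
T: e_1·(-2) + e_2·(-2) + e_3·(0) + e_4·(0) = 0
Solving this homogeneous linear system for the smallest-integer solution (first nonzero entry positive) gives (3, -3, -2, -3).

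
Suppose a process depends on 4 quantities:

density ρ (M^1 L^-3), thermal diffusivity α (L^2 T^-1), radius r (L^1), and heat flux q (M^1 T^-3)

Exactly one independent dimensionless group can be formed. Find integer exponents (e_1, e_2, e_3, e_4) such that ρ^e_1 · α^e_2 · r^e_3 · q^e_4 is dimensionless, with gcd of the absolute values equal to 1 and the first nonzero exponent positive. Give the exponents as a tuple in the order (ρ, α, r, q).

M: e_1·(1) + e_2·(0) + e_3·(0) + e_4·(1) = 0
L: e_1·(-3) + e_2·(2) + e_3·(1) + e_4·(0) = 0
T: e_1·(0) + e_2·(-1) + e_3·(0) + e_4·(-3) = 0
Solving this homogeneous linear system for the smallest-integer solution (first nonzero entry positive) gives (1, 3, -3, -1).

(1, 3, -3, -1)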